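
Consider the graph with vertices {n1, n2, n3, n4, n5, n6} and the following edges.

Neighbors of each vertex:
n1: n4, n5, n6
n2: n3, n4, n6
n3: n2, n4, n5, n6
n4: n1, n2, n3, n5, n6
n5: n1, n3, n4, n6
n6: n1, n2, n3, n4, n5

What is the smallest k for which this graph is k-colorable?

4

n2, n3, n4, n6 form a clique, so at least 4 colors are needed.
4 colors suffice: n1=3, n2=4, n3=3, n4=2, n5=4, n6=1. Every edge joins two different colors.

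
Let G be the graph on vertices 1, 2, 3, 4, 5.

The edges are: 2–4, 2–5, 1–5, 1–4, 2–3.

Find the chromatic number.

1 and 4 are adjacent, so at least 2 colors are needed.
2 colors suffice: color a → {1, 2}; color b → {3, 4, 5}. No two adjacent vertices share a color.

2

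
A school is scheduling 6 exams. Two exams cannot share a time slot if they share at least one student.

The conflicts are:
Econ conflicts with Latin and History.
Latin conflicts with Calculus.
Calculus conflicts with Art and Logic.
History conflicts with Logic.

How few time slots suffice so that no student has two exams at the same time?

3

The cycle Econ-Latin-Calculus-Logic-History-Econ has odd length 5, so it cannot be 2-colored; at least 3 time slots are needed.
3 time slots suffice: time slot 1 → {Econ, Calculus}; time slot 2 → {Latin, Art, History}; time slot 3 → {Logic}. No two conflicting exams share a time slot.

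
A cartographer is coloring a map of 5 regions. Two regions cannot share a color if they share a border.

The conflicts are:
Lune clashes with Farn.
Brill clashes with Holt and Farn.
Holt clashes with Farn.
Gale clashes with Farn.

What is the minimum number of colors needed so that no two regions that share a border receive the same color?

Brill, Holt, Farn are mutually in conflict, so at least 3 colors are needed.
3 colors suffice: color 1 → {Farn}; color 2 → {Lune, Holt, Gale}; color 3 → {Brill}. No two conflicting regions share a color.

3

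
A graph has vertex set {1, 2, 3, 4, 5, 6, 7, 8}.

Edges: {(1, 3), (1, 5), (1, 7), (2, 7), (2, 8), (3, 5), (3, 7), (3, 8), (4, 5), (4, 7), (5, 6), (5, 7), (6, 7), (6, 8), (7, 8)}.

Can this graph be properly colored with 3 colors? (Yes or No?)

No

1, 3, 5, 7 form a clique, so at least 4 colors are needed.
So 3 colors are not enough.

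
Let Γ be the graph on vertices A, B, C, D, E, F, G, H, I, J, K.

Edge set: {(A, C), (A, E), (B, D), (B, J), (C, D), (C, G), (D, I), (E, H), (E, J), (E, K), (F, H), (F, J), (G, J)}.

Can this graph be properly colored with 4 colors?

Yes

The chromatic number is 3. The cycle J-B-D-C-G-J has odd length 5, so it cannot be 2-colored; at least 3 colors are needed.
One proper 3-coloring: A=1, B=2, C=2, D=1, E=2, F=2, G=3, H=1, I=2, J=1, K=1.
Since 4 ≥ 3, a proper 4-coloring certainly exists.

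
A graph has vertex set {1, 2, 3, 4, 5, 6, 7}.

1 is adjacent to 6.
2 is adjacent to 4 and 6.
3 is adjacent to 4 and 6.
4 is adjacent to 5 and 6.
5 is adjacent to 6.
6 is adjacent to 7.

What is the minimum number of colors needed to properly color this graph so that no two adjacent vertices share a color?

3

3, 4, 6 are pairwise adjacent, so at least 3 colors are needed.
3 colors suffice: color a → {6}; color b → {1, 4, 7}; color c → {2, 3, 5}. No two adjacent vertices share a color.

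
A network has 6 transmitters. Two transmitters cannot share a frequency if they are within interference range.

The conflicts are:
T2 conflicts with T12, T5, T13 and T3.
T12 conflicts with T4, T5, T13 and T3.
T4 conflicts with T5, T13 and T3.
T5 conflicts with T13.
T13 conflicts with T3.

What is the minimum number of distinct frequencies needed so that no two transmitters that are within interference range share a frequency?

4

T2, T12, T13, T3 pairwise conflict, so at least 4 frequencies are needed.
4 frequencies suffice: frequency 1 → {T12}; frequency 2 → {T13}; frequency 3 → {T2, T4}; frequency 4 → {T5, T3}. No two conflicting transmitters share a frequency.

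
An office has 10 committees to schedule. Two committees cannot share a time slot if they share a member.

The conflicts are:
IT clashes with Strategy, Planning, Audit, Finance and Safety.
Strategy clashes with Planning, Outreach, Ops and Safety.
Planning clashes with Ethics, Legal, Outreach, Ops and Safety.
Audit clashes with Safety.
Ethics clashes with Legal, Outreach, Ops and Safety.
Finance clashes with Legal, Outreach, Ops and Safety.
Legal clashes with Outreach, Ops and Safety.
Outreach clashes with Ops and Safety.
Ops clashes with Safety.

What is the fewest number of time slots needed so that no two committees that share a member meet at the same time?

6

Planning, Ethics, Legal, Outreach, Ops, Safety all conflict with each other, so at least 6 time slots are needed.
6 time slots suffice: IT=2, Strategy=5, Planning=3, Audit=3, Ethics=6, Finance=3, Legal=5, Outreach=2, Ops=4, Safety=1. Each listed conflict is separated.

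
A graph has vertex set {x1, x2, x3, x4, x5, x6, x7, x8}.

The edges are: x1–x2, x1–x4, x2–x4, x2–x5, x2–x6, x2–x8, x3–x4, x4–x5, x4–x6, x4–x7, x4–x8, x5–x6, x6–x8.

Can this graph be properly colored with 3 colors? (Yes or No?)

No

x2, x4, x6, x8 are pairwise adjacent (a clique of size 4), so at least 4 colors are needed.
So 3 colors are not enough.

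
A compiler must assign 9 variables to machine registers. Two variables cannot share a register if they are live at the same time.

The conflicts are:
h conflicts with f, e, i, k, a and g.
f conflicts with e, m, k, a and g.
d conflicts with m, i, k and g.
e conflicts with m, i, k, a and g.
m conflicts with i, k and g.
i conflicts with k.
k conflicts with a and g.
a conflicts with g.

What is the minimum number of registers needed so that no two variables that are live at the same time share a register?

6

h, f, e, k, a, g are mutually in conflict, so at least 6 registers are needed.
6 registers suffice: h=4, f=5, d=2, e=2, m=4, i=3, k=1, a=6, g=3. Each listed conflict is separated.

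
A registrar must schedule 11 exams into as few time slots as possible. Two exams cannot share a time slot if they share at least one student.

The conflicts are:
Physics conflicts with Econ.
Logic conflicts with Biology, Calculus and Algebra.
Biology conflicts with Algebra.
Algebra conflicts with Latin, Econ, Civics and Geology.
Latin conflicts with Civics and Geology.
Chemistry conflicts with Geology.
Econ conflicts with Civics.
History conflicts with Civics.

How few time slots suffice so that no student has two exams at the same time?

3

Algebra, Econ, Civics pairwise conflict, so at least 3 time slots are needed.
3 time slots suffice: time slot 1 → {Physics, Calculus, Algebra, Chemistry, History}; time slot 2 → {Logic, Civics, Geology}; time slot 3 → {Biology, Latin, Econ}. No two conflicting exams share a time slot.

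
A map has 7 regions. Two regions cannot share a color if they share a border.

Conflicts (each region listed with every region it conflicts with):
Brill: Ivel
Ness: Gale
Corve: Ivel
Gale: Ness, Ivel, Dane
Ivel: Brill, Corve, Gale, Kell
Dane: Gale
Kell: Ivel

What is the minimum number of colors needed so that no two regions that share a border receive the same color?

Ivel and Kell conflict, so at least 2 colors are needed.
One proper 2-coloring: Brill=2, Ness=1, Corve=2, Gale=2, Ivel=1, Dane=1, Kell=2. Each listed conflict is separated.

2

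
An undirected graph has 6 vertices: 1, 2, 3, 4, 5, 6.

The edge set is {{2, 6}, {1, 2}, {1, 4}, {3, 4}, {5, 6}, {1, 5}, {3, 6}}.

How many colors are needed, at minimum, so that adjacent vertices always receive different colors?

The cycle 6-5-1-4-3-6 has odd length 5, so it cannot be 2-colored; at least 3 colors are needed.
One proper 3-coloring: 1=red, 2=blue, 3=blue, 4=green, 5=blue, 6=red. No two adjacent vertices share a color.

3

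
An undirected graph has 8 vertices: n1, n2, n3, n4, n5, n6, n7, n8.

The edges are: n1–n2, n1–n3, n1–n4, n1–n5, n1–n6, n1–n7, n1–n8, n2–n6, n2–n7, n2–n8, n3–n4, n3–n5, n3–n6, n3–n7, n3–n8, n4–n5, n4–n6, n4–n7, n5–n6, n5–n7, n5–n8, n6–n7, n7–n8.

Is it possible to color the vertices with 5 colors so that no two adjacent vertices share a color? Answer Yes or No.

No

n1, n3, n4, n5, n6, n7 are pairwise adjacent (a clique of size 6), so at least 6 colors are needed.
So 5 colors are not enough.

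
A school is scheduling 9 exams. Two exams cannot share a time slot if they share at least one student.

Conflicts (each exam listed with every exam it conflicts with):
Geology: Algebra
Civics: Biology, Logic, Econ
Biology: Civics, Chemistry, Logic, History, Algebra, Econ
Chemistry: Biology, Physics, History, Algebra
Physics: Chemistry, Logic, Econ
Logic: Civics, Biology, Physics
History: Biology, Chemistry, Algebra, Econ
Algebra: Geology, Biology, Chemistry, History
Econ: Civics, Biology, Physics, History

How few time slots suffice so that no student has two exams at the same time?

4

Biology, Chemistry, History, Algebra pairwise conflict, so at least 4 time slots are needed.
4 time slots suffice: Geology=1, Civics=3, Biology=1, Chemistry=4, Physics=1, Logic=2, History=3, Algebra=2, Econ=2. No two conflicting exams share a time slot.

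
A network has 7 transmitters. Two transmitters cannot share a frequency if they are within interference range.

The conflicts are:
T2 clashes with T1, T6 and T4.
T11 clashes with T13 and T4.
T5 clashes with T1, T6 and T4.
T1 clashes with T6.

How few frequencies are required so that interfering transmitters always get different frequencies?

T5, T1, T6 all conflict with each other, so at least 3 frequencies are needed.
3 frequencies suffice: T2=3, T11=2, T5=3, T1=2, T6=1, T13=1, T4=1. Each listed conflict is separated.

3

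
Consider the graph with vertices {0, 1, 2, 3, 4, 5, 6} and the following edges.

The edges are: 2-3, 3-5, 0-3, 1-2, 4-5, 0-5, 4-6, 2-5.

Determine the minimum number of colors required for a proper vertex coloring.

0, 3, 5 form a triangle, so at least 3 colors are needed.
3 colors suffice: color red → {1, 5, 6}; color blue → {0, 2, 4}; color green → {3}. Every edge joins two different colors.

3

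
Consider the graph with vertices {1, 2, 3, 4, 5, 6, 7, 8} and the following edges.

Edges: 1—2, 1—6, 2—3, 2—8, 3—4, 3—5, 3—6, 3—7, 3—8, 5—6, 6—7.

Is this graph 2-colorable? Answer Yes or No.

No

3, 6, 7 are mutually adjacent, so at least 3 colors are needed.
So 2 colors are not enough.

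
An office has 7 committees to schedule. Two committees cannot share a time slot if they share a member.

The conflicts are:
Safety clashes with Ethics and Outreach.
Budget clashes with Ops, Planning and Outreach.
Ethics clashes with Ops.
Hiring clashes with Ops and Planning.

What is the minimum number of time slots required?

The cycle Ethics-Ops-Budget-Outreach-Safety-Ethics has odd length 5, so it cannot be 2-colored; at least 3 time slots are needed.
A valid assignment using 3 time slots: Safety=2, Budget=1, Ethics=1, Hiring=1, Ops=2, Planning=2, Outreach=3. Each listed conflict is separated.

3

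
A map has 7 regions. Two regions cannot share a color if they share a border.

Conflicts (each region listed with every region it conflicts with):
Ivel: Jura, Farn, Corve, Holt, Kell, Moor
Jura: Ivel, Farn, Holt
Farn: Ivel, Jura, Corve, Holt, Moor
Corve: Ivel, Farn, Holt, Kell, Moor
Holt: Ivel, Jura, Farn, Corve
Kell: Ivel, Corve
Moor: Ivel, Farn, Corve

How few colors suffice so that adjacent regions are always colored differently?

4

Ivel, Farn, Corve, Holt are mutually in conflict, so at least 4 colors are needed.
4 colors suffice: color 1 → {Ivel}; color 2 → {Jura, Corve}; color 3 → {Farn, Kell}; color 4 → {Holt, Moor}. No two conflicting regions share a color.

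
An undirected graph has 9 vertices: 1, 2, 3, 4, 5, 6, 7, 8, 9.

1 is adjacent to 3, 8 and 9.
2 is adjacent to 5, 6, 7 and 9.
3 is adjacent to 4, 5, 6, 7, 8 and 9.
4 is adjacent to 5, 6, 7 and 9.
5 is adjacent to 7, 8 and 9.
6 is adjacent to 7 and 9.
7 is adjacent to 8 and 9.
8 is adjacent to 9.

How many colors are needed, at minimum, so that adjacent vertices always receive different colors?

3, 4, 6, 7, 9 are pairwise adjacent (a clique of size 5), so at least 5 colors are needed.
5 colors suffice: color red → {9}; color blue → {2, 3}; color green → {1, 7}; color yellow → {5, 6}; color purple → {4, 8}. Every edge joins two different colors.

5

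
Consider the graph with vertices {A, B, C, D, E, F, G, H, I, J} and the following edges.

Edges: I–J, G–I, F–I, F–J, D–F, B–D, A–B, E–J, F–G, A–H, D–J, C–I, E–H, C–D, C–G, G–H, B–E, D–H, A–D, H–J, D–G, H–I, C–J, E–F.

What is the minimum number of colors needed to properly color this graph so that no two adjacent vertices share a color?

3

D, F, G form a triangle, so at least 3 colors are needed.
3 colors suffice: A=2, B=3, C=3, D=1, E=1, F=3, G=2, H=3, I=1, J=2. Every edge joins two different colors.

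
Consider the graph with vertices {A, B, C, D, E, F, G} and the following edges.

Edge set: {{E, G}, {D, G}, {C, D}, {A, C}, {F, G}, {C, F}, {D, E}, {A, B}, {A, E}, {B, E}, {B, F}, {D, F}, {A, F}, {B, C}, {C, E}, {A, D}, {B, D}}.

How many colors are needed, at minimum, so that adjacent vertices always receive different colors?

A, B, C, D, F are pairwise adjacent (a clique of size 5), so at least 5 colors are needed.
5 colors suffice: color red → {D}; color blue → {B, G}; color green → {C}; color yellow → {A}; color purple → {E, F}. Each edge has distinct colors on its endpoints.

5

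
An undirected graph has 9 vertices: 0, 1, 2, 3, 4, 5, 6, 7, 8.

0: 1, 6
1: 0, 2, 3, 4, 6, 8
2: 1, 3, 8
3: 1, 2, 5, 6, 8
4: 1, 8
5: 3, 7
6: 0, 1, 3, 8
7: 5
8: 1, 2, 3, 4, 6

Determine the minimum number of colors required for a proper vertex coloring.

1, 2, 3, 8 form a clique, so at least 4 colors are needed.
4 colors suffice: color a → {1, 5}; color b → {0, 7, 8}; color c → {3, 4}; color d → {2, 6}. Every edge joins two different colors.

4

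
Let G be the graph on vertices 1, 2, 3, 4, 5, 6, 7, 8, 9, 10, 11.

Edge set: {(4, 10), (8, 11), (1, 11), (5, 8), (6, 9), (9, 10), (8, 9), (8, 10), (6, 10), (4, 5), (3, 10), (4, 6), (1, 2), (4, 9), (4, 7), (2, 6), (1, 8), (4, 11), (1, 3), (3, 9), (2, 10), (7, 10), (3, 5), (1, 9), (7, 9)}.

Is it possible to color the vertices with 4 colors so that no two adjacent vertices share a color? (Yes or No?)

Yes

The chromatic number is 4. 4, 6, 9, 10 are pairwise adjacent (a clique of size 4), so at least 4 colors are needed.
4 colors suffice: color red → {1, 5, 10}; color blue → {2, 9, 11}; color green → {3, 4, 8}; color yellow → {6, 7}.
That is already a proper 4-coloring.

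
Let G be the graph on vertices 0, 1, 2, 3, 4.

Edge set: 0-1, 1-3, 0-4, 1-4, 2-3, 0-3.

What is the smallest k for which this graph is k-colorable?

0, 1, 3 form a triangle, so at least 3 colors are needed.
One proper 3-coloring: 0=b, 1=c, 2=b, 3=a, 4=a. Each edge has distinct colors on its endpoints.

3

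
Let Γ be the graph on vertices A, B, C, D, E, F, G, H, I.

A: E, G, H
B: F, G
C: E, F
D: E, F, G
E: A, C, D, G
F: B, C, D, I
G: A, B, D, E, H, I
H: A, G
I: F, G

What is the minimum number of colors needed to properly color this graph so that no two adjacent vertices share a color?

3

A, E, G are pairwise adjacent, so at least 3 colors are needed.
A valid assignment using 3 colors: A=green, B=blue, C=green, D=green, E=blue, F=red, G=red, H=blue, I=blue. No two adjacent vertices share a color.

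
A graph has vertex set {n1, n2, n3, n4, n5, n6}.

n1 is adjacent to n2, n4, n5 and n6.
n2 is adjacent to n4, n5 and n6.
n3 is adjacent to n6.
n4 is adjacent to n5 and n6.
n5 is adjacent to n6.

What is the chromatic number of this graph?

5

n1, n2, n4, n5, n6 are pairwise adjacent (a clique of size 5), so at least 5 colors are needed.
5 colors suffice: color R → {n6}; color B → {n1, n3}; color G → {n2}; color Y → {n5}; color P → {n4}. No two adjacent vertices share a color.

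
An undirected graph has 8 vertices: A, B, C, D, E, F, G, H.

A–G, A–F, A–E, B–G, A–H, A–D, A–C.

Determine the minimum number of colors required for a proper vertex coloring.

A and F are adjacent, so at least 2 colors are needed.
2 colors suffice: A=1, B=1, C=2, D=2, E=2, F=2, G=2, H=2. No two adjacent vertices share a color.

2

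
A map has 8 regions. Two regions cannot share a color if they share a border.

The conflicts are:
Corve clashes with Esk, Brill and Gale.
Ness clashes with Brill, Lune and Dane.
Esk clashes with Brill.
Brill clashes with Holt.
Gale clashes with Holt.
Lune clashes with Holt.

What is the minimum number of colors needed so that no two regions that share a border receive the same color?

3

Corve, Esk, Brill are mutually in conflict, so at least 3 colors are needed.
One proper 3-coloring: Corve=2, Ness=2, Esk=3, Brill=1, Gale=1, Lune=1, Dane=1, Holt=2. No two conflicting regions share a color.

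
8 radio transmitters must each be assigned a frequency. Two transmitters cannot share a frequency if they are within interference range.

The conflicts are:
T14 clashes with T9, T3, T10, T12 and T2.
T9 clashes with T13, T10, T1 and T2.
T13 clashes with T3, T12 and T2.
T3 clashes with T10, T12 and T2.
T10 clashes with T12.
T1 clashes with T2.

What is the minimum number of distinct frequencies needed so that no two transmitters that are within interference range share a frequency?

T14, T3, T10, T12 all conflict with each other, so at least 4 frequencies are needed.
4 frequencies suffice: frequency 1 → {T14, T13, T1}; frequency 2 → {T9, T3}; frequency 3 → {T12, T2}; frequency 4 → {T10}. Each listed conflict is separated.

4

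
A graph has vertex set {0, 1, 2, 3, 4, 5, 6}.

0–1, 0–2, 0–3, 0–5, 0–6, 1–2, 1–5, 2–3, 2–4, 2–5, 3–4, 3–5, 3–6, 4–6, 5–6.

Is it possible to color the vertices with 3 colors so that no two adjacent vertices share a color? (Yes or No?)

No

0, 3, 5, 6 are mutually adjacent (a clique of size 4), so at least 4 colors are needed.
So 3 colors are not enough.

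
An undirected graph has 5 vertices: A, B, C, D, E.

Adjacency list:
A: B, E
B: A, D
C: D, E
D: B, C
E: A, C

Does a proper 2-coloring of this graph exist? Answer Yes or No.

No

The cycle B-D-C-E-A-B has odd length 5, so it cannot be 2-colored; at least 3 colors are needed.
So 2 colors are not enough.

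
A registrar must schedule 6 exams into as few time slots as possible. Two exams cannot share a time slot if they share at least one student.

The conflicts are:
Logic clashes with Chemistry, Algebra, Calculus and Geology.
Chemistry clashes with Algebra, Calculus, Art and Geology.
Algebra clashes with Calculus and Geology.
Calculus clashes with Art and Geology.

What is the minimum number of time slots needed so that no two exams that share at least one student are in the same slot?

5

Logic, Chemistry, Algebra, Calculus, Geology all conflict with each other, so at least 5 time slots are needed.
5 time slots suffice: time slot 1 → {Calculus}; time slot 2 → {Chemistry}; time slot 3 → {Logic, Art}; time slot 4 → {Geology}; time slot 5 → {Algebra}. Each listed conflict is separated.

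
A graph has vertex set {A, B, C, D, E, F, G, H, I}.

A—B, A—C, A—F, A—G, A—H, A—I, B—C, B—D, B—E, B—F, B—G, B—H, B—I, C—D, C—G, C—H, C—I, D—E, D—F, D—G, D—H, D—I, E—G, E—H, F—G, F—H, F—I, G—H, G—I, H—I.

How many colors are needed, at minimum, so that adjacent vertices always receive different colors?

6

A, B, C, G, H, I are pairwise adjacent (a clique of size 6), so at least 6 colors are needed.
One proper 6-coloring: A=5, B=2, C=6, D=5, E=4, F=6, G=3, H=1, I=4. No two adjacent vertices share a color.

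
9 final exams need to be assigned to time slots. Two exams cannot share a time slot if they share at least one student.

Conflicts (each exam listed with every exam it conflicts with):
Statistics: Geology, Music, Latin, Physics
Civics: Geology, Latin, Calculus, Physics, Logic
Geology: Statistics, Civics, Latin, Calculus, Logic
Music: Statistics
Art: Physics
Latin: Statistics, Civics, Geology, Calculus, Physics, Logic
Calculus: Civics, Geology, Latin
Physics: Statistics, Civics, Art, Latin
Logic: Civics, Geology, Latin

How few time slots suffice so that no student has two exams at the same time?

4

Civics, Geology, Latin, Logic pairwise conflict, so at least 4 time slots are needed.
4 time slots suffice: time slot 1 → {Music, Art, Latin}; time slot 2 → {Geology, Physics}; time slot 3 → {Statistics, Civics}; time slot 4 → {Calculus, Logic}. Each listed conflict is separated.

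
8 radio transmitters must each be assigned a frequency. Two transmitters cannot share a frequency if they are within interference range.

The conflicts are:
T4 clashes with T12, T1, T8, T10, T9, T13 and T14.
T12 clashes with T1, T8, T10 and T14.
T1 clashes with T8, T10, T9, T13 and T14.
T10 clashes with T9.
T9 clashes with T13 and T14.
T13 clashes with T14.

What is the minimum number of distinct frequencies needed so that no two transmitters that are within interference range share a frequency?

T4, T1, T9, T13, T14 are mutually in conflict, so at least 5 frequencies are needed.
5 frequencies suffice: frequency 1 → {T4}; frequency 2 → {T1}; frequency 3 → {T12, T9}; frequency 4 → {T8, T10, T14}; frequency 5 → {T13}. Every pair that conflicts lands in different frequencies.

5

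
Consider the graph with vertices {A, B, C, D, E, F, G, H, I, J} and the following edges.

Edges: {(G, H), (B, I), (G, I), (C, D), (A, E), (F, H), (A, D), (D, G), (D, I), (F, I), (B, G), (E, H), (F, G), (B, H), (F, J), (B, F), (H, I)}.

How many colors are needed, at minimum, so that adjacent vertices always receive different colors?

B, F, G, H, I form a clique, so at least 5 colors are needed.
5 colors suffice: A=3, B=5, C=1, D=2, E=1, F=2, G=4, H=3, I=1, J=1. No two adjacent vertices share a color.

5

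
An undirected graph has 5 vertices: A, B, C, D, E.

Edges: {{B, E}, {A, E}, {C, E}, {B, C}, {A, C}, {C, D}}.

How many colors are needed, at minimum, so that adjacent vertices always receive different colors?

A, C, E are mutually adjacent, so at least 3 colors are needed.
3 colors suffice: color 1 → {C}; color 2 → {D, E}; color 3 → {A, B}. No two adjacent vertices share a color.

3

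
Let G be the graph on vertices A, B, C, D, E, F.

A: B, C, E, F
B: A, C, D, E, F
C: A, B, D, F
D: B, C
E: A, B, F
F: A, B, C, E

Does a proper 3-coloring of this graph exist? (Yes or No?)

A, B, C, F are pairwise adjacent (a clique of size 4), so at least 4 colors are needed.
So 3 colors are not enough.

No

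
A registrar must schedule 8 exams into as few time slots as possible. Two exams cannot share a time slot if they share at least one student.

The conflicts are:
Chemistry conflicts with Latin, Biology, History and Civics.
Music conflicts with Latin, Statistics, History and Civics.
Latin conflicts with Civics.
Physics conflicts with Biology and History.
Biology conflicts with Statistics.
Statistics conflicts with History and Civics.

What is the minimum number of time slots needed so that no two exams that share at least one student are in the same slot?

Music, Latin, Civics pairwise conflict, so at least 3 time slots are needed.
3 time slots suffice: time slot 1 → {Biology, History, Civics}; time slot 2 → {Chemistry, Music, Physics}; time slot 3 → {Latin, Statistics}. Every pair that conflicts lands in different time slots.

3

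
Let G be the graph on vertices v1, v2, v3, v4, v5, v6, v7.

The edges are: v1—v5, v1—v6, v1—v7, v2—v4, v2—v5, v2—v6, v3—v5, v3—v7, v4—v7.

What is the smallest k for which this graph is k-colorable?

The cycle v7-v4-v2-v6-v1-v7 has odd length 5, so it cannot be 2-colored; at least 3 colors are needed.
A valid assignment using 3 colors: v1=1, v2=1, v3=1, v4=3, v5=2, v6=2, v7=2. Every edge joins two different colors.

3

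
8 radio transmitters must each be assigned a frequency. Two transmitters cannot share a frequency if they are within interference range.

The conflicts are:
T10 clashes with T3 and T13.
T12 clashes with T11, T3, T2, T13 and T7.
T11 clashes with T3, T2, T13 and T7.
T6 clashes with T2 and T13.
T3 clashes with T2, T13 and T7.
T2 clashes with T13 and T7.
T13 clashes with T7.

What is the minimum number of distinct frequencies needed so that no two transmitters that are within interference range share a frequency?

6

T12, T11, T3, T2, T13, T7 are mutually in conflict, so at least 6 frequencies are needed.
6 frequencies suffice: frequency 1 → {T13}; frequency 2 → {T6, T3}; frequency 3 → {T10, T2}; frequency 4 → {T7}; frequency 5 → {T12}; frequency 6 → {T11}. No two conflicting transmitters share a frequency.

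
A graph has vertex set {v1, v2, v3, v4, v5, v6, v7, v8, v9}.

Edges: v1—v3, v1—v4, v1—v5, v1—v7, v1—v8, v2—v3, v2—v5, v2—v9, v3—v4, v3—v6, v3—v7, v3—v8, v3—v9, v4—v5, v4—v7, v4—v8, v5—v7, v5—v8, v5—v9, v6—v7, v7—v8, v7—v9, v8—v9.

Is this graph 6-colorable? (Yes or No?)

Yes

The chromatic number is 5. v1, v4, v5, v7, v8 are pairwise adjacent (a clique of size 5), so at least 5 colors are needed.
5 colors suffice: color 1 → {v2, v7}; color 2 → {v3, v5}; color 3 → {v6, v8}; color 4 → {v4, v9}; color 5 → {v1}.
Since 6 ≥ 5, a proper 6-coloring certainly exists.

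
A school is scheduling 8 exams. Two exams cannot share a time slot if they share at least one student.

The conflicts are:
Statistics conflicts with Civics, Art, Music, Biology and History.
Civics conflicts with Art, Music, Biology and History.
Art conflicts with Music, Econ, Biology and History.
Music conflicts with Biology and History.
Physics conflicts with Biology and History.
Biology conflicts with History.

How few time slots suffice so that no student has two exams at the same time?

6

Statistics, Civics, Art, Music, Biology, History pairwise conflict, so at least 6 time slots are needed.
Using 6 time slots: Statistics=6, Civics=4, Art=1, Music=5, Econ=2, Physics=1, Biology=2, History=3. No two conflicting exams share a time slot.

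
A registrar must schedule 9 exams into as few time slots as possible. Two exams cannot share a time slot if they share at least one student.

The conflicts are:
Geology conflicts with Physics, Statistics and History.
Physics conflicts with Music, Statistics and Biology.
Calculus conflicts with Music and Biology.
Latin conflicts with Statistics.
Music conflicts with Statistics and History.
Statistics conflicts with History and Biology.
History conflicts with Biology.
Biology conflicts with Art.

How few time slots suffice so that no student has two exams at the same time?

3

Statistics, History, Biology pairwise conflict, so at least 3 time slots are needed.
3 time slots suffice: time slot 1 → {Calculus, Statistics, Art}; time slot 2 → {Geology, Latin, Music, Biology}; time slot 3 → {Physics, History}. Each listed conflict is separated.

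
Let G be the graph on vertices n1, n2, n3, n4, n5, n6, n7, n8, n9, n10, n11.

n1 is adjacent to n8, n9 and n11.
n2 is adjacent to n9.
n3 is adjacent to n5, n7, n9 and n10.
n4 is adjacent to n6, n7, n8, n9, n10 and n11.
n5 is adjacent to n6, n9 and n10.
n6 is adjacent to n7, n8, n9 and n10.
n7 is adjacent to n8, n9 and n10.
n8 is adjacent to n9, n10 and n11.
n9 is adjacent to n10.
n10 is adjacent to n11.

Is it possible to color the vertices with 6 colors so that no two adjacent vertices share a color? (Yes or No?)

The chromatic number is 6. n4, n6, n7, n8, n9, n10 are pairwise adjacent (a clique of size 6), so at least 6 colors are needed.
6 colors suffice: color 1 → {n9, n11}; color 2 → {n1, n2, n10}; color 3 → {n3, n8}; color 4 → {n6}; color 5 → {n5, n7}; color 6 → {n4}.
That is already a proper 6-coloring.

Yes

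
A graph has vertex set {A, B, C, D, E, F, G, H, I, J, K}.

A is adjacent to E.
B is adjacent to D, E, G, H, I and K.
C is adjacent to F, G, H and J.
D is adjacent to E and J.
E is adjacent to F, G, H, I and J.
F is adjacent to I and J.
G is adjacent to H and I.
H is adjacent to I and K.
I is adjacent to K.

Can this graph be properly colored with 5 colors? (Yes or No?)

Yes

The chromatic number is 5. B, E, G, H, I form a clique, so at least 5 colors are needed.
5 colors suffice: color 1 → {C, E, K}; color 2 → {A, H, J}; color 3 → {B, F}; color 4 → {D, I}; color 5 → {G}.
That is already a proper 5-coloring.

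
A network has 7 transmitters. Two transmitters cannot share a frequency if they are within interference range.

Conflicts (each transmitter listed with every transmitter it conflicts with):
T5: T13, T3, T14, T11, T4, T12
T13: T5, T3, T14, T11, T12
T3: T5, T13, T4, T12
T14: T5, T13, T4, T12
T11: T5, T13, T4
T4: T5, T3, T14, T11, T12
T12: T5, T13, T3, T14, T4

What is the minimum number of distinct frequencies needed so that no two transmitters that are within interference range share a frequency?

4

T5, T13, T3, T12 pairwise conflict, so at least 4 frequencies are needed.
4 frequencies suffice: frequency 1 → {T5}; frequency 2 → {T13, T4}; frequency 3 → {T11, T12}; frequency 4 → {T3, T14}. No two conflicting transmitters share a frequency.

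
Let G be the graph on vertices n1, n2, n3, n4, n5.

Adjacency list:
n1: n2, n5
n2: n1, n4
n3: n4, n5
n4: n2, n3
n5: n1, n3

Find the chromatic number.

The cycle n3-n4-n2-n1-n5-n3 has odd length 5, so it cannot be 2-colored; at least 3 colors are needed.
A valid assignment using 3 colors: n1=B, n2=R, n3=G, n4=B, n5=R. No two adjacent vertices share a color.

3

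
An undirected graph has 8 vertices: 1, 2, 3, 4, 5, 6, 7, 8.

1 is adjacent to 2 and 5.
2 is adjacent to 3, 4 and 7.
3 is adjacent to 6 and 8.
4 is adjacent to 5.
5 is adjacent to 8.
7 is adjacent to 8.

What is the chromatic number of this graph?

3

The cycle 4-2-3-8-5-4 has odd length 5, so it cannot be 2-colored; at least 3 colors are needed.
3 colors suffice: 1=b, 2=a, 3=b, 4=b, 5=a, 6=a, 7=b, 8=c. No two adjacent vertices share a color.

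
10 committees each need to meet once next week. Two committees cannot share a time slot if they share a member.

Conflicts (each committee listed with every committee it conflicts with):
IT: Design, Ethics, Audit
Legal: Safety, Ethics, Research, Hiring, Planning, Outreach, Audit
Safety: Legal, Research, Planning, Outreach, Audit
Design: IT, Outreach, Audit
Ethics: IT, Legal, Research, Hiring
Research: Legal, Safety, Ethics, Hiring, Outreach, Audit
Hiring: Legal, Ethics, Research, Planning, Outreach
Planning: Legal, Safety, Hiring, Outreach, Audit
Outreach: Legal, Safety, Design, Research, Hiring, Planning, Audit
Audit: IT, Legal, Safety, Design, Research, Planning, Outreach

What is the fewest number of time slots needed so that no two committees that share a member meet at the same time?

Legal, Safety, Planning, Outreach, Audit are mutually in conflict, so at least 5 time slots are needed.
5 time slots suffice: time slot 1 → {Hiring, Audit}; time slot 2 → {IT, Legal}; time slot 3 → {Ethics, Outreach}; time slot 4 → {Design, Research, Planning}; time slot 5 → {Safety}. Each listed conflict is separated.

5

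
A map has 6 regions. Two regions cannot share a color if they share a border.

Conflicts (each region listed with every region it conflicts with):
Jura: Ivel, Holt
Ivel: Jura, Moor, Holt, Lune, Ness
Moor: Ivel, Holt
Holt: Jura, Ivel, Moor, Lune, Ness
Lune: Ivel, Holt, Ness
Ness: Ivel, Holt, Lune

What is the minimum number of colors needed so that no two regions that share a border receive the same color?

4

Ivel, Holt, Lune, Ness all conflict with each other, so at least 4 colors are needed.
4 colors suffice: color 1 → {Holt}; color 2 → {Ivel}; color 3 → {Jura, Moor, Lune}; color 4 → {Ness}. Every pair that conflicts lands in different colors.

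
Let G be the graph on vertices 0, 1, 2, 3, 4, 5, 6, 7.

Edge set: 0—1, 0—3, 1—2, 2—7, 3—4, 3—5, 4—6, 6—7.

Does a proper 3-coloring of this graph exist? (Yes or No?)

The chromatic number is 3. The cycle 3-0-1-2-7-6-4-3 has odd length 7, so it cannot be 2-colored; at least 3 colors are needed.
3 colors suffice: color a → {2, 3, 6}; color b → {1, 4, 5, 7}; color c → {0}.
That is already a proper 3-coloring.

Yes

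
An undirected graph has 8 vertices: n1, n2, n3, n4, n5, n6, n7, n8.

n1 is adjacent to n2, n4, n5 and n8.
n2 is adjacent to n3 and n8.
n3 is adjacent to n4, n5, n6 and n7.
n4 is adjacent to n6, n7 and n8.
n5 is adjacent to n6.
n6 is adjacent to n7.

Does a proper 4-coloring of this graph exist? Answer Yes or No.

The chromatic number is 4. n3, n4, n6, n7 form a clique, so at least 4 colors are needed.
4 colors suffice: color 1 → {n1, n3}; color 2 → {n2, n4, n5}; color 3 → {n6, n8}; color 4 → {n7}.
That is already a proper 4-coloring.

Yes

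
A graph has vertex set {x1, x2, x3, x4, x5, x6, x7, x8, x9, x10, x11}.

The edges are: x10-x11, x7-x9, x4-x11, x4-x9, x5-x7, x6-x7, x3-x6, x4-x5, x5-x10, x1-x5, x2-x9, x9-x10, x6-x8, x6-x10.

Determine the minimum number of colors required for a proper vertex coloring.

2

x7 and x9 are adjacent, so at least 2 colors are needed.
2 colors suffice: color R → {x5, x6, x9, x11}; color B → {x1, x2, x3, x4, x7, x8, x10}. Every edge joins two different colors.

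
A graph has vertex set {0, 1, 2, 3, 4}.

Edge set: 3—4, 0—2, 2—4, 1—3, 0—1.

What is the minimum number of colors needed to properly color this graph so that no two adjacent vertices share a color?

3

The cycle 4-3-1-0-2-4 has odd length 5, so it cannot be 2-colored; at least 3 colors are needed.
3 colors suffice: color red → {1, 4}; color blue → {2, 3}; color green → {0}. No two adjacent vertices share a color.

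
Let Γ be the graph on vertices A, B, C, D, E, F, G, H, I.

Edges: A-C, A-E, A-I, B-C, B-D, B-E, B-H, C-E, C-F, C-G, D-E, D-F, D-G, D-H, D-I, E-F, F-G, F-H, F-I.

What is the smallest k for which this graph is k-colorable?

3

B, D, E are pairwise adjacent, so at least 3 colors are needed.
A valid assignment using 3 colors: A=2, B=2, C=1, D=1, E=3, F=2, G=3, H=3, I=3. No two adjacent vertices share a color.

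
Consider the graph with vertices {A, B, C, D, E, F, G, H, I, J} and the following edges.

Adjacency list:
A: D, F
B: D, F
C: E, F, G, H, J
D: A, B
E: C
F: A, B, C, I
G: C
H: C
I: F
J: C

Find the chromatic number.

2

C and E are adjacent, so at least 2 colors are needed.
2 colors suffice: color 1 → {A, B, C, I}; color 2 → {D, E, F, G, H, J}. No two adjacent vertices share a color.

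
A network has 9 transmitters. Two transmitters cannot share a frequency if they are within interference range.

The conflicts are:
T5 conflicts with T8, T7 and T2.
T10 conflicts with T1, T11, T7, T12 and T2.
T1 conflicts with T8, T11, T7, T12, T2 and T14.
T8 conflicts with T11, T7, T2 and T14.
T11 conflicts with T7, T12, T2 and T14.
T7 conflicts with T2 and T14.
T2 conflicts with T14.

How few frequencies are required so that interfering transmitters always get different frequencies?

6

T1, T8, T11, T7, T2, T14 pairwise conflict, so at least 6 frequencies are needed.
Using 6 frequencies: T5=3, T10=5, T1=4, T8=5, T11=3, T7=2, T12=1, T2=1, T14=6. Each listed conflict is separated.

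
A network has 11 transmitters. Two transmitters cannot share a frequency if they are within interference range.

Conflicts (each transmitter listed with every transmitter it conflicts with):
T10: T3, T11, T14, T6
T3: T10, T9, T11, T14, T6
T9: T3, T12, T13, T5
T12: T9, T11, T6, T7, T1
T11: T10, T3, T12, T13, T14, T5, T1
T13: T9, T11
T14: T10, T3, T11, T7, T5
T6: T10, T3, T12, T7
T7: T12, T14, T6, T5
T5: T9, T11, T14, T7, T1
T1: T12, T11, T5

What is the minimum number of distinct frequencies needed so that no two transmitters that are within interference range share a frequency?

T10, T3, T11, T14 pairwise conflict, so at least 4 frequencies are needed.
Using 4 frequencies: T10=4, T3=2, T9=1, T12=2, T11=1, T13=2, T14=3, T6=3, T7=1, T5=2, T1=3. Each listed conflict is separated.

4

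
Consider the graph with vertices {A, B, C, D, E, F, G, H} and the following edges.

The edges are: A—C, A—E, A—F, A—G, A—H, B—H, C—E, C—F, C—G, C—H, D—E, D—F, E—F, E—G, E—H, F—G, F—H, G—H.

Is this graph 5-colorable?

A, C, E, F, G, H are pairwise adjacent (a clique of size 6), so at least 6 colors are needed.
So 5 colors are not enough.

No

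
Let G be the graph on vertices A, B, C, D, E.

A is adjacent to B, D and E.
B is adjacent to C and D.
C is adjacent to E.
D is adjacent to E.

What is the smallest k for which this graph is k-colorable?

3

A, D, E are mutually adjacent, so at least 3 colors are needed.
3 colors suffice: color red → {B, E}; color blue → {C, D}; color green → {A}. Each edge has distinct colors on its endpoints.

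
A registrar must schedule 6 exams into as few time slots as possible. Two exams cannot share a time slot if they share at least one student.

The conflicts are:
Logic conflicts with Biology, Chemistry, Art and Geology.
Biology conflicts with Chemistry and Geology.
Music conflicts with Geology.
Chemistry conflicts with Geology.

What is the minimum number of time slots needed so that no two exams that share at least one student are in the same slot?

Logic, Biology, Chemistry, Geology all conflict with each other, so at least 4 time slots are needed.
Using 4 time slots: Logic=1, Biology=3, Music=1, Chemistry=4, Art=2, Geology=2. No two conflicting exams share a time slot.

4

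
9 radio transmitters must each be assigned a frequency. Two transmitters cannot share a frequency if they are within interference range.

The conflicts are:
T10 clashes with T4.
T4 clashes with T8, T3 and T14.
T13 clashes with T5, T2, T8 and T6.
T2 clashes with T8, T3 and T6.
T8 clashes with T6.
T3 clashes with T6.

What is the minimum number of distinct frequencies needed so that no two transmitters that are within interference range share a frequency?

4

T13, T2, T8, T6 pairwise conflict, so at least 4 frequencies are needed.
4 frequencies suffice: frequency 1 → {T4, T13}; frequency 2 → {T10, T5, T6, T14}; frequency 3 → {T2}; frequency 4 → {T8, T3}. Every pair that conflicts lands in different frequencies.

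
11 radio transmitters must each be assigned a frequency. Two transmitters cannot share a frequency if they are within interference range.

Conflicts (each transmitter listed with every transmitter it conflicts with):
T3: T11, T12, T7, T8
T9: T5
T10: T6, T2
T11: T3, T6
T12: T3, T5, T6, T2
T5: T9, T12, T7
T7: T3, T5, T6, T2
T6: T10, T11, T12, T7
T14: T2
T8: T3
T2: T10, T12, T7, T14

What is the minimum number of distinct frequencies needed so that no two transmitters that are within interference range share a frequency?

T7 and T6 conflict, so at least 2 frequencies are needed.
2 frequencies suffice: frequency 1 → {T9, T10, T11, T12, T7, T14, T8}; frequency 2 → {T3, T5, T6, T2}. Each listed conflict is separated.

2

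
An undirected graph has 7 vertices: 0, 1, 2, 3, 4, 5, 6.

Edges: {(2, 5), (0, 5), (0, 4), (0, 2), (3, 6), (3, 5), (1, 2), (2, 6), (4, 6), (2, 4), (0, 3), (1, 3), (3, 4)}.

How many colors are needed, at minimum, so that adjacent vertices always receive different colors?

3

0, 2, 4 are mutually adjacent, so at least 3 colors are needed.
3 colors suffice: 0=c, 1=b, 2=a, 3=a, 4=b, 5=b, 6=c. No two adjacent vertices share a color.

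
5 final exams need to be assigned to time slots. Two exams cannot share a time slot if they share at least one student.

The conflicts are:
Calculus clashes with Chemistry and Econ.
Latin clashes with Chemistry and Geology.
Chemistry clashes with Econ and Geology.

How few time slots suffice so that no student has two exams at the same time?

3

Calculus, Chemistry, Econ pairwise conflict, so at least 3 time slots are needed.
Using 3 time slots: Calculus=2, Latin=3, Chemistry=1, Econ=3, Geology=2. Each listed conflict is separated.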